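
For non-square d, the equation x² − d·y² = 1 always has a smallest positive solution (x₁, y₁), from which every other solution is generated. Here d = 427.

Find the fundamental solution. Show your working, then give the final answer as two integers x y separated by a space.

62 3

[20; 1,1,1,40] for √427; ℓ=4 ⇒ convergent index 3
a_0=20:  p_0=20·1+0=20,  q_0=20·0+1=1
…
a_2=1:  p_2=1·21+20=41,  q_2=1·1+1=2
a_3=1:  p_3=1·41+21=62,  q_3=1·2+1=3
(x₁, y₁) = (62, 3);  62² − 427·3² = 1 ✓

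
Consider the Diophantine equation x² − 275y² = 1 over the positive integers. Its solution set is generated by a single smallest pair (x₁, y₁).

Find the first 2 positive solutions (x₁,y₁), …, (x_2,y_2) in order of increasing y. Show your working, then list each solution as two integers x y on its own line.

199 12
79201 4776

[16; 1,1,2,1,1,32] for √275; ℓ=6 ⇒ convergent index 5
k=0  a_k=16  p_k/q_k = 16/1
k=1  a_k=1  p_k/q_k = 17/1
k=2  a_k=1  p_k/q_k = 33/2
…
k=4  a_k=1  p_k/q_k = 116/7
k=5  a_k=1  p_k/q_k = 199/12
→ (199, 12).  Check: 199²=39601, 275·12²=39600, difference 1.
k=2:  x_2 = 199·199+275·12·12 = 79201,  y_2 = 199·12+12·199 = 4776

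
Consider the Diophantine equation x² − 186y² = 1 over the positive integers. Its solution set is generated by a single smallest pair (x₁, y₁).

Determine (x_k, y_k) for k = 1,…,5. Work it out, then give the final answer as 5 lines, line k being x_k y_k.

√186 = [13; 1,1,1,3,4,3,1,1,1,26, …], period ℓ=10 (even) → k=9
k=0  a_k=13  p_k/q_k = 13/1
k=1  a_k=1  p_k/q_k = 14/1
k=2  a_k=1  p_k/q_k = 27/2
k=3  a_k=1  p_k/q_k = 41/3
k=4  a_k=3  p_k/q_k = 150/11
k=5  a_k=4  p_k/q_k = 641/47
k=6  a_k=3  p_k/q_k = 2073/152
…
k=8  a_k=1  p_k/q_k = 4787/351
k=9  a_k=1  p_k/q_k = 7501/550
→ (7501, 550).  Check: 7501²=56265001, 186·550²=56265000, difference 1.
(x_2, y_2) = (7501·7501 + 186·550·550, 7501·550 + 550·7501) = (112530001, 8251100)
(x_3, y_3) = (7501·112530001 + 186·550·8251100, 7501·8251100 + 550·112530001) = (1688175067501, 123783001650)
(x_4, y_4) = (7501·1688175067501 + 186·550·123783001650, 7501·123783001650 + 550·1688175067501) = (25326002250120001, 1856992582502200)
(x_5, y_5) = (7501·25326002250120001 + 186·550·1856992582502200, 7501·1856992582502200 + 550·25326002250120001) = (379940684068125187501, 27858602598915002750)

7501 550
112530001 8251100
1688175067501 123783001650
25326002250120001 1856992582502200
379940684068125187501 27858602598915002750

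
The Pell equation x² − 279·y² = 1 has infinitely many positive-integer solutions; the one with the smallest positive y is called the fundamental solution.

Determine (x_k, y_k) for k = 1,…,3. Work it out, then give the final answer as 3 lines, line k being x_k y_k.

1520 91
4620799 276640
14047227440 840985509

√279 → a₀=16, period (1,2,2,1,2,2,1,32); ℓ=8 even so k=7
k=0  a_k=16  p_k/q_k = 16/1
…
k=4  a_k=1  p_k/q_k = 167/10
k=5  a_k=2  p_k/q_k = 451/27
k=6  a_k=2  p_k/q_k = 1069/64
k=7  a_k=1  p_k/q_k = 1520/91
(x₁, y₁) = (1520, 91);  1520² − 279·91² = 1 ✓
(x_2, y_2) = (1520·1520 + 279·91·91, 1520·91 + 91·1520) = (4620799, 276640)
(x_3, y_3) = (1520·4620799 + 279·91·276640, 1520·276640 + 91·4620799) = (14047227440, 840985509)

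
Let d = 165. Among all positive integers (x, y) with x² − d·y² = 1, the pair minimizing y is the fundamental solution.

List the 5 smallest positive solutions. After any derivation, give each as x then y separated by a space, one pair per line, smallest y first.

d=165: √d = [12; 1,5,2,5,1,24] (ℓ=6, even), read p_5/q_5
i=0: a=12 ⇒ p=12, q=1
…
i=3: a=2 ⇒ p=167, q=13
i=4: a=5 ⇒ p=912, q=71
i=5: a=1 ⇒ p=1079, q=84
fundamental: x₁=1079, y₁=84  (since 1164241 − 165·7056 = 1)
n=2: (1079,84)∘(1079,84) = (1079·1079+165·84·84, 1079·84+84·1079) = (2328481,181272)
n=3: (2328481,181272)∘(1079,84) = (1079·2328481+165·84·181272, 1079·181272+84·2328481) = (5024860919,391184892)
n=4: (5024860919,391184892)∘(1079,84) = (1079·5024860919+165·84·391184892, 1079·391184892+84·5024860919) = (10843647534721,844176815664)
n=5: (10843647534721,844176815664)∘(1079,84) = (1079·10843647534721+165·84·844176815664, 1079·844176815664+84·10843647534721) = (23400586355066999,1821733177018020)

1079 84
2328481 181272
5024860919 391184892
10843647534721 844176815664
23400586355066999 1821733177018020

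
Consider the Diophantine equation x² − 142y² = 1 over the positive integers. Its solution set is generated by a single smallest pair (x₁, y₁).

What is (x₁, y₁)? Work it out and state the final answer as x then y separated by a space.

√142 → a₀=11, period (1,10,1,22); ℓ=4 even so k=3
a_0=11:  p_0=11·1+0=11,  q_0=11·0+1=1
…
a_2=10:  p_2=10·12+11=131,  q_2=10·1+1=11
a_3=1:  p_3=1·131+12=143,  q_3=1·11+1=12
fundamental: x₁=143, y₁=12  (since 20449 − 142·144 = 1)

143 12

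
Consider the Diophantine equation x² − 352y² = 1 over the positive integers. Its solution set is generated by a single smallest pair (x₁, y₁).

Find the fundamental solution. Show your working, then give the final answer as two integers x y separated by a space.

77617 4137

d=352: √d = [18; 1,3,5,9,5,3,1,36] (ℓ=8, even), read p_7/q_7
i=0: a=18 ⇒ p=18, q=1
i=1: a=1 ⇒ p=19, q=1
i=2: a=3 ⇒ p=75, q=4
…
i=6: a=3 ⇒ p=59118, q=3151
i=7: a=1 ⇒ p=77617, q=4137
(x₁, y₁) = (77617, 4137);  77617² − 352·4137² = 1 ✓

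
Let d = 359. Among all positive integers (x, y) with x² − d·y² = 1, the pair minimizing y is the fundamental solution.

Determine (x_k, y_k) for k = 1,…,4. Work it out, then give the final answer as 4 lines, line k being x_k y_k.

d=359: √d = [18; 1,17,1,36] (ℓ=4, even), read p_3/q_3
a_0=18:  p_0=18·1+0=18,  q_0=18·0+1=1
…
a_2=17:  p_2=17·19+18=341,  q_2=17·1+1=18
a_3=1:  p_3=1·341+19=360,  q_3=1·18+1=19
fundamental: x₁=360, y₁=19  (since 129600 − 359·361 = 1)
k=2:  x_2 = 360·360+359·19·19 = 259199,  y_2 = 360·19+19·360 = 13680
k=3:  x_3 = 360·259199+359·19·13680 = 186622920,  y_3 = 360·13680+19·259199 = 9849581
k=4:  x_4 = 360·186622920+359·19·9849581 = 134368243201,  y_4 = 360·9849581+19·186622920 = 7091684640

360 19
259199 13680
186622920 9849581
134368243201 7091684640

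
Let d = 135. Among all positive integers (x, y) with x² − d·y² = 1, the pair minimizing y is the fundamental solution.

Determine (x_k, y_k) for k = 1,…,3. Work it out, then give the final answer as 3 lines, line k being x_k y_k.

244 21
119071 10248
58106404 5001003

[11; 1,1,1,1,1,1,1,22] for √135; ℓ=8 ⇒ convergent index 7
k=0  a_k=11  p_k/q_k = 11/1
k=1  a_k=1  p_k/q_k = 12/1
…
k=5  a_k=1  p_k/q_k = 93/8
k=6  a_k=1  p_k/q_k = 151/13
k=7  a_k=1  p_k/q_k = 244/21
→ (244, 21).  Check: 244²=59536, 135·21²=59535, difference 1.
(x_2, y_2) = (244·244 + 135·21·21, 244·21 + 21·244) = (119071, 10248)
(x_3, y_3) = (244·119071 + 135·21·10248, 244·10248 + 21·119071) = (58106404, 5001003)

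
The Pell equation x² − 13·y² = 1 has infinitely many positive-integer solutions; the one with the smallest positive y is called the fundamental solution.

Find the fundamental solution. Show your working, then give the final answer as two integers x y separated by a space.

649 180

[3; 1,1,1,1,6] for √13; ℓ=5 ⇒ convergent index 9
a_0=3:  p_0=3·1+0=3,  q_0=3·0+1=1
a_1=1:  p_1=1·3+1=4,  q_1=1·1+0=1
…
a_4=1:  p_4=1·11+7=18,  q_4=1·3+2=5
a_5=6:  p_5=6·18+11=119,  q_5=6·5+3=33
…
a_7=1:  p_7=1·137+119=256,  q_7=1·38+33=71
a_8=1:  p_8=1·256+137=393,  q_8=1·71+38=109
a_9=1:  p_9=1·393+256=649,  q_9=1·109+71=180
fundamental: x₁=649, y₁=180  (since 421201 − 13·32400 = 1)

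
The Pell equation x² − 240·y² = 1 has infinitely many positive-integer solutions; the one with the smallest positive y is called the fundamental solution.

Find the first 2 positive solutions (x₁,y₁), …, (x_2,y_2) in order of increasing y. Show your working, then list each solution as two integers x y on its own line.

31 2
1921 124

d=240: √d = [15; 2,30] (ℓ=2, even), read p_1/q_1
i=0: a=15 ⇒ p=15, q=1
i=1: a=2 ⇒ p=31, q=2
→ (31, 2).  Check: 31²=961, 240·2²=960, difference 1.
k=2:  x_2 = 31·31+240·2·2 = 1921,  y_2 = 31·2+2·31 = 124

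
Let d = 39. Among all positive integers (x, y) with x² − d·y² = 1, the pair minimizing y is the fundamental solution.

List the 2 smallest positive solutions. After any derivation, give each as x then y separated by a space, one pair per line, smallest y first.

25 4
1249 200

√39 = [6; 4,12, …], period ℓ=2 (even) → k=1
step 0: (6, 1)  from 6·(1,0) + (0,1)
step 1: (25, 4)  from 4·(6,1) + (1,0)
fundamental: x₁=25, y₁=4  (since 625 − 39·16 = 1)
(25+4√39)^2 = 1249 + 200√39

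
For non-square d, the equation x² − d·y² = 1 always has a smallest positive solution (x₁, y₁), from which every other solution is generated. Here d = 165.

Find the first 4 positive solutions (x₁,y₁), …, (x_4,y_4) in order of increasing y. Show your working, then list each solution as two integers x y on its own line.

1079 84
2328481 181272
5024860919 391184892
10843647534721 844176815664

[12; 1,5,2,5,1,24] for √165; ℓ=6 ⇒ convergent index 5
a_0=12:  p_0=12·1+0=12,  q_0=12·0+1=1
…
a_4=5:  p_4=5·167+77=912,  q_4=5·13+6=71
a_5=1:  p_5=1·912+167=1079,  q_5=1·71+13=84
(x₁, y₁) = (1079, 84);  1079² − 165·84² = 1 ✓
(x_2, y_2) = (1079·1079 + 165·84·84, 1079·84 + 84·1079) = (2328481, 181272)
(x_3, y_3) = (1079·2328481 + 165·84·181272, 1079·181272 + 84·2328481) = (5024860919, 391184892)
(x_4, y_4) = (1079·5024860919 + 165·84·391184892, 1079·391184892 + 84·5024860919) = (10843647534721, 844176815664)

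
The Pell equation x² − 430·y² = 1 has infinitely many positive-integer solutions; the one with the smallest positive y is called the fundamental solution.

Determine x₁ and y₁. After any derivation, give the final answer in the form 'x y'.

√430 = [20; 1,2,1,3,1,…,2,1,40, …], period ℓ=14 (even) → k=13
a_0=20:  p_0=20·1+0=20,  q_0=20·0+1=1
a_1=1:  p_1=1·20+1=21,  q_1=1·1+0=1
a_2=2:  p_2=2·21+20=62,  q_2=2·1+1=3
…
a_4=3:  p_4=3·83+62=311,  q_4=3·4+3=15
…
a_6=6:  p_6=6·394+311=2675,  q_6=6·19+15=129
…
a_11=1:  p_11=1·599138+155233=754371,  q_11=1·28893+7486=36379
a_12=2:  p_12=2·754371+599138=2107880,  q_12=2·36379+28893=101651
a_13=1:  p_13=1·2107880+754371=2862251,  q_13=1·101651+36379=138030
→ (2862251, 138030).  Check: 2862251²=8192480787001, 430·138030²=8192480787000, difference 1.

2862251 138030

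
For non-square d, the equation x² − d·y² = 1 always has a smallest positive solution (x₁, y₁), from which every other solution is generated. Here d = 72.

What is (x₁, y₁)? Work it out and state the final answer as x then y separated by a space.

17 2

√72 → a₀=8, period (2,16); ℓ=2 even so k=1
k=0  a_k=8  p_k/q_k = 8/1
k=1  a_k=2  p_k/q_k = 17/2
fundamental: x₁=17, y₁=2  (since 289 − 72·4 = 1)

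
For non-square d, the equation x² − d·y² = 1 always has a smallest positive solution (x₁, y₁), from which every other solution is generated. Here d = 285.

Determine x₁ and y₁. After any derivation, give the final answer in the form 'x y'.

2431 144

d=285: √d = [16; 1,7,2,7,1,32] (ℓ=6, even), read p_5/q_5
k=0  a_k=16  p_k/q_k = 16/1
k=1  a_k=1  p_k/q_k = 17/1
…
k=4  a_k=7  p_k/q_k = 2144/127
k=5  a_k=1  p_k/q_k = 2431/144
fundamental: x₁=2431, y₁=144  (since 5909761 − 285·20736 = 1)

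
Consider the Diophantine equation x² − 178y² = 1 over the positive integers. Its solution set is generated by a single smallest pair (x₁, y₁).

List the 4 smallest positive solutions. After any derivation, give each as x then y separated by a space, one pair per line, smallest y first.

√178 = [13; 2,1,12,1,2,26, …], period ℓ=6 (even) → k=5
step 0: (13, 1)  from 13·(1,0) + (0,1)
…
step 4: (547, 41)  from 1·(507,38) + (40,3)
step 5: (1601, 120)  from 2·(547,41) + (507,38)
(x₁, y₁) = (1601, 120);  1601² − 178·120² = 1 ✓
n=2: (1601,120)∘(1601,120) = (1601·1601+178·120·120, 1601·120+120·1601) = (5126401,384240)
n=3: (5126401,384240)∘(1601,120) = (1601·5126401+178·120·384240, 1601·384240+120·5126401) = (16414734401,1230336360)
n=4: (16414734401,1230336360)∘(1601,120) = (1601·16414734401+178·120·1230336360, 1601·1230336360+120·16414734401) = (52559974425601,3939536640480)

1601 120
5126401 384240
16414734401 1230336360
52559974425601 3939536640480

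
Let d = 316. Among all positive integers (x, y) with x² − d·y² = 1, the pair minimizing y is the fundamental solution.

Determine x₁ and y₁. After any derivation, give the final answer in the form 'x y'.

√316 → a₀=17, period (1,3,2,8,2,3,1,34); ℓ=8 even so k=7
a_0=17:  p_0=17·1+0=17,  q_0=17·0+1=1
…
a_4=8:  p_4=8·160+71=1351,  q_4=8·9+4=76
…
a_6=3:  p_6=3·2862+1351=9937,  q_6=3·161+76=559
a_7=1:  p_7=1·9937+2862=12799,  q_7=1·559+161=720
(x₁, y₁) = (12799, 720);  12799² − 316·720² = 1 ✓

12799 720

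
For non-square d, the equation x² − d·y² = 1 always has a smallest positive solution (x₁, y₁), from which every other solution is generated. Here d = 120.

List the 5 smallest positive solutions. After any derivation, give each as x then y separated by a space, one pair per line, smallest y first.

√120 = [10; 1,20, …], period ℓ=2 (even) → k=1
step 0: (10, 1)  from 10·(1,0) + (0,1)
step 1: (11, 1)  from 1·(10,1) + (1,0)
→ (11, 1).  Check: 11²=121, 120·1²=120, difference 1.
k=2:  x_2 = 11·11+120·1·1 = 241,  y_2 = 11·1+1·11 = 22
k=3:  x_3 = 11·241+120·1·22 = 5291,  y_3 = 11·22+1·241 = 483
k=4:  x_4 = 11·5291+120·1·483 = 116161,  y_4 = 11·483+1·5291 = 10604
k=5:  x_5 = 11·116161+120·1·10604 = 2550251,  y_5 = 11·10604+1·116161 = 232805

11 1
241 22
5291 483
116161 10604
2550251 232805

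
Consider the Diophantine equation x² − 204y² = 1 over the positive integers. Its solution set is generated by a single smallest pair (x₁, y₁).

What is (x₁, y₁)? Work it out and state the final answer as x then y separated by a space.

√204 = [14; 3,1,1,6,1,1,3,28, …], period ℓ=8 (even) → k=7
step 0: (14, 1)  from 14·(1,0) + (0,1)
…
step 6: (1414, 99)  from 1·(757,53) + (657,46)
step 7: (4999, 350)  from 3·(1414,99) + (757,53)
→ (4999, 350).  Check: 4999²=24990001, 204·350²=24990000, difference 1.

4999 350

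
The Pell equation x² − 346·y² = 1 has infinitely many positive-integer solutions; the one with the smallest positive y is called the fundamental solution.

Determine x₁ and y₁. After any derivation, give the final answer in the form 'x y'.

17299 930

√346 → a₀=18, period (1,1,1,1,36); ℓ=5 odd so k=9
i=0: a=18 ⇒ p=18, q=1
…
i=2: a=1 ⇒ p=37, q=2
i=3: a=1 ⇒ p=56, q=3
…
i=5: a=36 ⇒ p=3404, q=183
…
i=7: a=1 ⇒ p=6901, q=371
i=8: a=1 ⇒ p=10398, q=559
i=9: a=1 ⇒ p=17299, q=930
(x₁, y₁) = (17299, 930);  17299² − 346·930² = 1 ✓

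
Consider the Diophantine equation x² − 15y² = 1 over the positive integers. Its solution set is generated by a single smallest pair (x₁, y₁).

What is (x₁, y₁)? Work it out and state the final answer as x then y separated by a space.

4 1

√15 = [3; 1,6, …], period ℓ=2 (even) → k=1
k=0  a_k=3  p_k/q_k = 3/1
k=1  a_k=1  p_k/q_k = 4/1
(x₁, y₁) = (4, 1);  4² − 15·1² = 1 ✓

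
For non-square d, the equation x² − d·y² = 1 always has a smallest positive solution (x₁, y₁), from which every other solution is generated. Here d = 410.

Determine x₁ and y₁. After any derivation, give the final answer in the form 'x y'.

√410 = [20; 4,40, …], period ℓ=2 (even) → k=1
step 0: (20, 1)  from 20·(1,0) + (0,1)
step 1: (81, 4)  from 4·(20,1) + (1,0)
→ (81, 4).  Check: 81²=6561, 410·4²=6560, difference 1.

81 4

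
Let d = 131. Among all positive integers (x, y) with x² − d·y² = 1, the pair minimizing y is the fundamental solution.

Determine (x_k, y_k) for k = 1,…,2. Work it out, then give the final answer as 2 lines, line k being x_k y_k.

√131 = [11; 2,4,11,4,2,22, …], period ℓ=6 (even) → k=5
step 0: (11, 1)  from 11·(1,0) + (0,1)
step 1: (23, 2)  from 2·(11,1) + (1,0)
…
step 4: (4727, 413)  from 4·(1156,101) + (103,9)
step 5: (10610, 927)  from 2·(4727,413) + (1156,101)
fundamental: x₁=10610, y₁=927  (since 112572100 − 131·859329 = 1)
(10610+927√131)^2 = 225144199 + 19670940√131

10610 927
225144199 19670940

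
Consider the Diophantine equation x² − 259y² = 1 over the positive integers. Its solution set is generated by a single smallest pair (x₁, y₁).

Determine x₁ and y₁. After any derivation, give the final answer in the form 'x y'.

√259 → a₀=16, period (10,1,2,3,4,3,2,1,10,32); ℓ=10 even so k=9
k=0  a_k=16  p_k/q_k = 16/1
k=1  a_k=10  p_k/q_k = 161/10
k=2  a_k=1  p_k/q_k = 177/11
…
k=4  a_k=3  p_k/q_k = 1722/107
k=5  a_k=4  p_k/q_k = 7403/460
k=6  a_k=3  p_k/q_k = 23931/1487
k=7  a_k=2  p_k/q_k = 55265/3434
k=8  a_k=1  p_k/q_k = 79196/4921
k=9  a_k=10  p_k/q_k = 847225/52644
fundamental: x₁=847225, y₁=52644  (since 717790200625 − 259·2771390736 = 1)

847225 52644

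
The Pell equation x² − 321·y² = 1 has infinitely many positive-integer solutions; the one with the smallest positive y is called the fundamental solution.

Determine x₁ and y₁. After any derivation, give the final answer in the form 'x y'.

√321 → a₀=17, period (1,10,1,34); ℓ=4 even so k=3
i=0: a=17 ⇒ p=17, q=1
…
i=2: a=10 ⇒ p=197, q=11
i=3: a=1 ⇒ p=215, q=12
→ (215, 12).  Check: 215²=46225, 321·12²=46224, difference 1.

215 12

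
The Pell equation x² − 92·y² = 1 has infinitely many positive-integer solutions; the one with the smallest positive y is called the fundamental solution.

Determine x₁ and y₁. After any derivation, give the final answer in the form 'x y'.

√92 → a₀=9, period (1,1,2,4,2,1,1,18); ℓ=8 even so k=7
step 0: (9, 1)  from 9·(1,0) + (0,1)
step 1: (10, 1)  from 1·(9,1) + (1,0)
step 2: (19, 2)  from 1·(10,1) + (9,1)
…
step 4: (211, 22)  from 4·(48,5) + (19,2)
step 5: (470, 49)  from 2·(211,22) + (48,5)
step 6: (681, 71)  from 1·(470,49) + (211,22)
step 7: (1151, 120)  from 1·(681,71) + (470,49)
fundamental: x₁=1151, y₁=120  (since 1324801 − 92·14400 = 1)

1151 120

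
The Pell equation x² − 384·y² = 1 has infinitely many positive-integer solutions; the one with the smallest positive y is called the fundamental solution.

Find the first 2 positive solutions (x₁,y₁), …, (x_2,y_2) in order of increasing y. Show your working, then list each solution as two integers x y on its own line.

4801 245
46099201 2352490

[19; 1,1,2,9,2,1,1,38] for √384; ℓ=8 ⇒ convergent index 7
k=0  a_k=19  p_k/q_k = 19/1
k=1  a_k=1  p_k/q_k = 20/1
k=2  a_k=1  p_k/q_k = 39/2
k=3  a_k=2  p_k/q_k = 98/5
…
k=6  a_k=1  p_k/q_k = 2861/146
k=7  a_k=1  p_k/q_k = 4801/245
(x₁, y₁) = (4801, 245);  4801² − 384·245² = 1 ✓
(4801+245√384)^2 = 46099201 + 2352490√384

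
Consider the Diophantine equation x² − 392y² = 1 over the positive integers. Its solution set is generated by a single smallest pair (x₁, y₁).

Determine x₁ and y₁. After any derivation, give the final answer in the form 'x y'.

99 5

[19; 1,3,1,38] for √392; ℓ=4 ⇒ convergent index 3
a_0=19:  p_0=19·1+0=19,  q_0=19·0+1=1
…
a_2=3:  p_2=3·20+19=79,  q_2=3·1+1=4
a_3=1:  p_3=1·79+20=99,  q_3=1·4+1=5
→ (99, 5).  Check: 99²=9801, 392·5²=9800, difference 1.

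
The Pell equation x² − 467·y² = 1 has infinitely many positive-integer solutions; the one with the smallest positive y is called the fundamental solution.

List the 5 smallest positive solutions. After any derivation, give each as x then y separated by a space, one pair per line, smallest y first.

1625626 75225
5285319783751 244575431700
17183906517558380626 795176361465413175
55869210433019434807260001 2585318735566902940613400
181644882158758119549456134390626 8405522709648569143113732563625

√467 → a₀=21, period (1,1,1,1,3,…,1,1,42); ℓ=14 even so k=13
a_0=21:  p_0=21·1+0=21,  q_0=21·0+1=1
a_1=1:  p_1=1·21+1=22,  q_1=1·1+0=1
a_2=1:  p_2=1·22+21=43,  q_2=1·1+1=2
a_3=1:  p_3=1·43+22=65,  q_3=1·2+1=3
…
a_5=3:  p_5=3·108+65=389,  q_5=3·5+3=18
a_6=3:  p_6=3·389+108=1275,  q_6=3·18+5=59
…
a_8=3:  p_8=3·27164+1275=82767,  q_8=3·1257+59=3830
…
a_12=1:  p_12=1·633697+358232=991929,  q_12=1·29324+16577=45901
a_13=1:  p_13=1·991929+633697=1625626,  q_13=1·45901+29324=75225
(x₁, y₁) = (1625626, 75225);  1625626² − 467·75225² = 1 ✓
k=2:  x_2 = 1625626·1625626+467·75225·75225 = 5285319783751,  y_2 = 1625626·75225+75225·1625626 = 244575431700
k=3:  x_3 = 1625626·5285319783751+467·75225·244575431700 = 17183906517558380626,  y_3 = 1625626·244575431700+75225·5285319783751 = 795176361465413175
k=4:  x_4 = 1625626·17183906517558380626+467·75225·795176361465413175 = 55869210433019434807260001,  y_4 = 1625626·795176361465413175+75225·17183906517558380626 = 2585318735566902940613400
k=5:  x_5 = 1625626·55869210433019434807260001+467·75225·2585318735566902940613400 = 181644882158758119549456134390626,  y_5 = 1625626·2585318735566902940613400+75225·55869210433019434807260001 = 8405522709648569143113732563625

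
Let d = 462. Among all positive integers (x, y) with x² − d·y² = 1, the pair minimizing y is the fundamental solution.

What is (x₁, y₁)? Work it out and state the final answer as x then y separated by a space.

√462 = [21; 2,42, …], period ℓ=2 (even) → k=1
step 0: (21, 1)  from 21·(1,0) + (0,1)
step 1: (43, 2)  from 2·(21,1) + (1,0)
(x₁, y₁) = (43, 2);  43² − 462·2² = 1 ✓

43 2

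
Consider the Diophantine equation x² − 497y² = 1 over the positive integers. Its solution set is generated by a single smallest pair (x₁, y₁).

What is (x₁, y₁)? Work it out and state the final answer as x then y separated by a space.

1201887 53912

d=497: √d = [22; 3,2,2,5,6,5,2,2,3,44] (ℓ=10, even), read p_9/q_9
a_0=22:  p_0=22·1+0=22,  q_0=22·0+1=1
…
a_2=2:  p_2=2·67+22=156,  q_2=2·3+1=7
a_3=2:  p_3=2·156+67=379,  q_3=2·7+3=17
…
a_6=5:  p_6=5·12685+2051=65476,  q_6=5·569+92=2937
a_7=2:  p_7=2·65476+12685=143637,  q_7=2·2937+569=6443
a_8=2:  p_8=2·143637+65476=352750,  q_8=2·6443+2937=15823
a_9=3:  p_9=3·352750+143637=1201887,  q_9=3·15823+6443=53912
→ (1201887, 53912).  Check: 1201887²=1444532360769, 497·53912²=1444532360768, difference 1.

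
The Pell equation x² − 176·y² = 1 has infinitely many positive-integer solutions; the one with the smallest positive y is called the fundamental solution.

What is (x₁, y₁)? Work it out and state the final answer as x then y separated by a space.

199 15

d=176: √d = [13; 3,1,3,26] (ℓ=4, even), read p_3/q_3
step 0: (13, 1)  from 13·(1,0) + (0,1)
step 1: (40, 3)  from 3·(13,1) + (1,0)
step 2: (53, 4)  from 1·(40,3) + (13,1)
step 3: (199, 15)  from 3·(53,4) + (40,3)
fundamental: x₁=199, y₁=15  (since 39601 − 176·225 = 1)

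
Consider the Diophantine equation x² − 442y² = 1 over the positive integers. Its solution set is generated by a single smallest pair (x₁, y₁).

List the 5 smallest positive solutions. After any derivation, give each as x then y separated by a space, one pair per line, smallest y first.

√442 = [21; 42, …], period ℓ=1 (odd) → k=1
k=0  a_k=21  p_k/q_k = 21/1
k=1  a_k=42  p_k/q_k = 883/42
(x₁, y₁) = (883, 42);  883² − 442·42² = 1 ✓
(883+42√442)^2 = 1559377 + 74172√442
(883+42√442)^3 = 2753858899 + 130987710√442
(883+42√442)^4 = 4863313256257 + 231324221688√442
(883+42√442)^5 = 8588608456690963 + 408518444513298√442

883 42
1559377 74172
2753858899 130987710
4863313256257 231324221688
8588608456690963 408518444513298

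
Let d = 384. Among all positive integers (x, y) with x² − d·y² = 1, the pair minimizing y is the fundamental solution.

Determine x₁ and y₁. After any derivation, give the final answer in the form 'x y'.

4801 245

√384 = [19; 1,1,2,9,2,1,1,38, …], period ℓ=8 (even) → k=7
k=0  a_k=19  p_k/q_k = 19/1
k=1  a_k=1  p_k/q_k = 20/1
…
k=3  a_k=2  p_k/q_k = 98/5
k=4  a_k=9  p_k/q_k = 921/47
…
k=6  a_k=1  p_k/q_k = 2861/146
k=7  a_k=1  p_k/q_k = 4801/245
→ (4801, 245).  Check: 4801²=23049601, 384·245²=23049600, difference 1.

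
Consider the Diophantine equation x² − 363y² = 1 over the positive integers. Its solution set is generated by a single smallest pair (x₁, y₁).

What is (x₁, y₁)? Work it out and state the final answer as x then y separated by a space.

362 19

√363 = [19; 19,38, …], period ℓ=2 (even) → k=1
k=0  a_k=19  p_k/q_k = 19/1
k=1  a_k=19  p_k/q_k = 362/19
fundamental: x₁=362, y₁=19  (since 131044 − 363·361 = 1)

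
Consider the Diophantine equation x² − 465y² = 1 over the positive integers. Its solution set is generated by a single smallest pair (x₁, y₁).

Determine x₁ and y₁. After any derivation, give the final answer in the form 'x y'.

15871 736

√465 → a₀=21, period (1,1,3,2,2,2,3,1,1,42); ℓ=10 even so k=9
i=0: a=21 ⇒ p=21, q=1
…
i=2: a=1 ⇒ p=43, q=2
…
i=7: a=3 ⇒ p=6922, q=321
i=8: a=1 ⇒ p=8949, q=415
i=9: a=1 ⇒ p=15871, q=736
fundamental: x₁=15871, y₁=736  (since 251888641 − 465·541696 = 1)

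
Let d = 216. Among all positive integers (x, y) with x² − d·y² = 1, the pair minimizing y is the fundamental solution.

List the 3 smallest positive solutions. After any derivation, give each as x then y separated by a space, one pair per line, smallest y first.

485 33
470449 32010
456335045 31049667

√216 → a₀=14, period (1,2,3,2,1,28); ℓ=6 even so k=5
i=0: a=14 ⇒ p=14, q=1
i=1: a=1 ⇒ p=15, q=1
…
i=4: a=2 ⇒ p=338, q=23
i=5: a=1 ⇒ p=485, q=33
→ (485, 33).  Check: 485²=235225, 216·33²=235224, difference 1.
k=2:  x_2 = 485·485+216·33·33 = 470449,  y_2 = 485·33+33·485 = 32010
k=3:  x_3 = 485·470449+216·33·32010 = 456335045,  y_3 = 485·32010+33·470449 = 31049667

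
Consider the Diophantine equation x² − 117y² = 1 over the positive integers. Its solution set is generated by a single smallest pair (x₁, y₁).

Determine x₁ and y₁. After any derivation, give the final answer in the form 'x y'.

√117 → a₀=10, period (1,4,2,4,1,20); ℓ=6 even so k=5
k=0  a_k=10  p_k/q_k = 10/1
…
k=3  a_k=2  p_k/q_k = 119/11
k=4  a_k=4  p_k/q_k = 530/49
k=5  a_k=1  p_k/q_k = 649/60
fundamental: x₁=649, y₁=60  (since 421201 − 117·3600 = 1)

649 60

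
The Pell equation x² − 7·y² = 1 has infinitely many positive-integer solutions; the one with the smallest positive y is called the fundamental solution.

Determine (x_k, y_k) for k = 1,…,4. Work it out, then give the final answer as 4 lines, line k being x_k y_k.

√7 → a₀=2, period (1,1,1,4); ℓ=4 even so k=3
i=0: a=2 ⇒ p=2, q=1
i=1: a=1 ⇒ p=3, q=1
i=2: a=1 ⇒ p=5, q=2
i=3: a=1 ⇒ p=8, q=3
fundamental: x₁=8, y₁=3  (since 64 − 7·9 = 1)
(x_2, y_2) = (8·8 + 7·3·3, 8·3 + 3·8) = (127, 48)
(x_3, y_3) = (8·127 + 7·3·48, 8·48 + 3·127) = (2024, 765)
(x_4, y_4) = (8·2024 + 7·3·765, 8·765 + 3·2024) = (32257, 12192)

8 3
127 48
2024 765
32257 12192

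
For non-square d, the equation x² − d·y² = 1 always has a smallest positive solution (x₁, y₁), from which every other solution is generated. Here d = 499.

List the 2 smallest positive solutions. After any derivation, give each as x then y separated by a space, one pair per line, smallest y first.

√499 → a₀=22, period (2,1,21,1,2,44); ℓ=6 even so k=5
k=0  a_k=22  p_k/q_k = 22/1
k=1  a_k=2  p_k/q_k = 45/2
…
k=4  a_k=1  p_k/q_k = 1519/68
k=5  a_k=2  p_k/q_k = 4490/201
→ (4490, 201).  Check: 4490²=20160100, 499·201²=20160099, difference 1.
(4490+201√499)^2 = 40320199 + 1804980√499

4490 201
40320199 1804980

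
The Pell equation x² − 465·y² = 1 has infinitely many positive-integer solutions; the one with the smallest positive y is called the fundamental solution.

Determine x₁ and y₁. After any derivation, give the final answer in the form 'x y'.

√465 = [21; 1,1,3,2,2,2,3,1,1,42, …], period ℓ=10 (even) → k=9
step 0: (21, 1)  from 21·(1,0) + (0,1)
…
step 7: (6922, 321)  from 3·(2027,94) + (841,39)
step 8: (8949, 415)  from 1·(6922,321) + (2027,94)
step 9: (15871, 736)  from 1·(8949,415) + (6922,321)
→ (15871, 736).  Check: 15871²=251888641, 465·736²=251888640, difference 1.

15871 736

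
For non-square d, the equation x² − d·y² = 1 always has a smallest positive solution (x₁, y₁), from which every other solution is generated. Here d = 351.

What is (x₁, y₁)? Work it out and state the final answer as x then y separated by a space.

62425 3332

√351 = [18; 1,2,1,3,2,2,2,3,1,2,1,36, …], period ℓ=12 (even) → k=11
k=0  a_k=18  p_k/q_k = 18/1
k=1  a_k=1  p_k/q_k = 19/1
k=2  a_k=2  p_k/q_k = 56/3
…
k=10  a_k=2  p_k/q_k = 45882/2449
k=11  a_k=1  p_k/q_k = 62425/3332
(x₁, y₁) = (62425, 3332);  62425² − 351·3332² = 1 ✓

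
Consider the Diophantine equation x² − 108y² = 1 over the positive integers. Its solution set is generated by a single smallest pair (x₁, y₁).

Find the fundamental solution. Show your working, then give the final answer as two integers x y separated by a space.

1351 130

√108 = [10; 2,1,1,4,1,1,2,20, …], period ℓ=8 (even) → k=7
k=0  a_k=10  p_k/q_k = 10/1
k=1  a_k=2  p_k/q_k = 21/2
k=2  a_k=1  p_k/q_k = 31/3
k=3  a_k=1  p_k/q_k = 52/5
…
k=5  a_k=1  p_k/q_k = 291/28
k=6  a_k=1  p_k/q_k = 530/51
k=7  a_k=2  p_k/q_k = 1351/130
→ (1351, 130).  Check: 1351²=1825201, 108·130²=1825200, difference 1.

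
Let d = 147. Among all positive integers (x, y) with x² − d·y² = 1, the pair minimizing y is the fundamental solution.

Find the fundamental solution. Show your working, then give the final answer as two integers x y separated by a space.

d=147: √d = [12; 8,24] (ℓ=2, even), read p_1/q_1
i=0: a=12 ⇒ p=12, q=1
i=1: a=8 ⇒ p=97, q=8
(x₁, y₁) = (97, 8);  97² − 147·8² = 1 ✓

97 8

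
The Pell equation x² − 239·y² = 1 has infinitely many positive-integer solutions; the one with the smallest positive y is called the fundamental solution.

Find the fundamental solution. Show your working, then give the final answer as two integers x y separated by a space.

6195120 400729

√239 → a₀=15, period (2,5,1,2,4,15,4,2,1,5,2,30); ℓ=12 even so k=11
step 0: (15, 1)  from 15·(1,0) + (0,1)
…
step 2: (170, 11)  from 5·(31,2) + (15,1)
step 3: (201, 13)  from 1·(170,11) + (31,2)
step 4: (572, 37)  from 2·(201,13) + (170,11)
step 5: (2489, 161)  from 4·(572,37) + (201,13)
step 6: (37907, 2452)  from 15·(2489,161) + (572,37)
step 7: (154117, 9969)  from 4·(37907,2452) + (2489,161)
…
step 10: (2847431, 184185)  from 5·(500258,32359) + (346141,22390)
step 11: (6195120, 400729)  from 2·(2847431,184185) + (500258,32359)
(x₁, y₁) = (6195120, 400729);  6195120² − 239·400729² = 1 ✓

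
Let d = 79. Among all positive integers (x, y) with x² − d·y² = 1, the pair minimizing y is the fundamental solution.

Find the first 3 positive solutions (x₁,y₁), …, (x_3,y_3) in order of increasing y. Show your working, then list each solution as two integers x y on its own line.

80 9
12799 1440
2047760 230391

[8; 1,7,1,16] for √79; ℓ=4 ⇒ convergent index 3
i=0: a=8 ⇒ p=8, q=1
…
i=2: a=7 ⇒ p=71, q=8
i=3: a=1 ⇒ p=80, q=9
→ (80, 9).  Check: 80²=6400, 79·9²=6399, difference 1.
(80+9√79)^2 = 12799 + 1440√79
(80+9√79)^3 = 2047760 + 230391√79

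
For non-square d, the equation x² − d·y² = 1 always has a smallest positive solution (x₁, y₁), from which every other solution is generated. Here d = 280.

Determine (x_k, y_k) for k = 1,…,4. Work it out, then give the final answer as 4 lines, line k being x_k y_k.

√280 = [16; 1,2,1,2,1,32, …], period ℓ=6 (even) → k=5
step 0: (16, 1)  from 16·(1,0) + (0,1)
step 1: (17, 1)  from 1·(16,1) + (1,0)
step 2: (50, 3)  from 2·(17,1) + (16,1)
step 3: (67, 4)  from 1·(50,3) + (17,1)
step 4: (184, 11)  from 2·(67,4) + (50,3)
step 5: (251, 15)  from 1·(184,11) + (67,4)
→ (251, 15).  Check: 251²=63001, 280·15²=63000, difference 1.
k=2:  x_2 = 251·251+280·15·15 = 126001,  y_2 = 251·15+15·251 = 7530
k=3:  x_3 = 251·126001+280·15·7530 = 63252251,  y_3 = 251·7530+15·126001 = 3780045
k=4:  x_4 = 251·63252251+280·15·3780045 = 31752504001,  y_4 = 251·3780045+15·63252251 = 1897575060

251 15
126001 7530
63252251 3780045
31752504001 1897575060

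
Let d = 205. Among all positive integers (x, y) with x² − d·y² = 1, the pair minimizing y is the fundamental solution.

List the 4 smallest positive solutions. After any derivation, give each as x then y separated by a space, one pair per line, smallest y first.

39689 2772
3150433441 220035816
250075105640009 17466002999676
19850461732342200961 1386416385888245712

√205 = [14; 3,6,1,4,1,6,3,28, …], period ℓ=8 (even) → k=7
step 0: (14, 1)  from 14·(1,0) + (0,1)
…
step 2: (272, 19)  from 6·(43,3) + (14,1)
step 3: (315, 22)  from 1·(272,19) + (43,3)
…
step 6: (12614, 881)  from 6·(1847,129) + (1532,107)
step 7: (39689, 2772)  from 3·(12614,881) + (1847,129)
(x₁, y₁) = (39689, 2772);  39689² − 205·2772² = 1 ✓
k=2:  x_2 = 39689·39689+205·2772·2772 = 3150433441,  y_2 = 39689·2772+2772·39689 = 220035816
k=3:  x_3 = 39689·3150433441+205·2772·220035816 = 250075105640009,  y_3 = 39689·220035816+2772·3150433441 = 17466002999676
k=4:  x_4 = 39689·250075105640009+205·2772·17466002999676 = 19850461732342200961,  y_4 = 39689·17466002999676+2772·250075105640009 = 1386416385888245712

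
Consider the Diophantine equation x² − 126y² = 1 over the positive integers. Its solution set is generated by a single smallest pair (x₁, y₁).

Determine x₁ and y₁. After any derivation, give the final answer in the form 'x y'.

√126 → a₀=11, period (4,2,4,22); ℓ=4 even so k=3
k=0  a_k=11  p_k/q_k = 11/1
…
k=2  a_k=2  p_k/q_k = 101/9
k=3  a_k=4  p_k/q_k = 449/40
fundamental: x₁=449, y₁=40  (since 201601 − 126·1600 = 1)

449 40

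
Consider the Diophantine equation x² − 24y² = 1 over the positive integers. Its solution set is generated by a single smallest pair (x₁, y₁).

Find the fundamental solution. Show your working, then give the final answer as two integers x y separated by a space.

d=24: √d = [4; 1,8] (ℓ=2, even), read p_1/q_1
k=0  a_k=4  p_k/q_k = 4/1
k=1  a_k=1  p_k/q_k = 5/1
fundamental: x₁=5, y₁=1  (since 25 − 24·1 = 1)

5 1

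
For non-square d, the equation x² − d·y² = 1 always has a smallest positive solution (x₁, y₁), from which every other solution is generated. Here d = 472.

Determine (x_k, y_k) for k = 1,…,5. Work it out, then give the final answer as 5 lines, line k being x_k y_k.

306917 14127
188396089777 8671632918
115643925371868101 5322943120573485
70986173286526887819457 3267403467465432958572
43573726693046301732396700037 2005643340042853631571511563

d=472: √d = [21; 1,2,1,1,1,…,2,1,42] (ℓ=14, even), read p_13/q_13
step 0: (21, 1)  from 21·(1,0) + (0,1)
…
step 5: (239, 11)  from 1·(152,7) + (87,4)
…
step 7: (5779, 266)  from 5·(1108,51) + (239,11)
…
step 11: (84230, 3877)  from 1·(54227,2496) + (30003,1381)
step 12: (222687, 10250)  from 2·(84230,3877) + (54227,2496)
step 13: (306917, 14127)  from 1·(222687,10250) + (84230,3877)
fundamental: x₁=306917, y₁=14127  (since 94198044889 − 472·199572129 = 1)
k=2:  x_2 = 306917·306917+472·14127·14127 = 188396089777,  y_2 = 306917·14127+14127·306917 = 8671632918
k=3:  x_3 = 306917·188396089777+472·14127·8671632918 = 115643925371868101,  y_3 = 306917·8671632918+14127·188396089777 = 5322943120573485
k=4:  x_4 = 306917·115643925371868101+472·14127·5322943120573485 = 70986173286526887819457,  y_4 = 306917·5322943120573485+14127·115643925371868101 = 3267403467465432958572
k=5:  x_5 = 306917·70986173286526887819457+472·14127·3267403467465432958572 = 43573726693046301732396700037,  y_5 = 306917·3267403467465432958572+14127·70986173286526887819457 = 2005643340042853631571511563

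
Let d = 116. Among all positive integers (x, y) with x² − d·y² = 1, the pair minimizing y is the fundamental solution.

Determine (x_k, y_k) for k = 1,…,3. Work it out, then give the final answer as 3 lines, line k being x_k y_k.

[10; 1,3,2,1,4,1,2,3,1,20] for √116; ℓ=10 ⇒ convergent index 9
i=0: a=10 ⇒ p=10, q=1
i=1: a=1 ⇒ p=11, q=1
…
i=3: a=2 ⇒ p=97, q=9
…
i=8: a=3 ⇒ p=7550, q=701
i=9: a=1 ⇒ p=9801, q=910
fundamental: x₁=9801, y₁=910  (since 96059601 − 116·828100 = 1)
k=2:  x_2 = 9801·9801+116·910·910 = 192119201,  y_2 = 9801·910+910·9801 = 17837820
k=3:  x_3 = 9801·192119201+116·910·17837820 = 3765920568201,  y_3 = 9801·17837820+910·192119201 = 349656946730

9801 910
192119201 17837820
3765920568201 349656946730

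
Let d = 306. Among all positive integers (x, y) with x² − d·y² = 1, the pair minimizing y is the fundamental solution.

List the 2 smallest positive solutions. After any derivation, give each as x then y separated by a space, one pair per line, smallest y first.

35 2
2449 140

√306 = [17; 2,34, …], period ℓ=2 (even) → k=1
a_0=17:  p_0=17·1+0=17,  q_0=17·0+1=1
a_1=2:  p_1=2·17+1=35,  q_1=2·1+0=2
→ (35, 2).  Check: 35²=1225, 306·2²=1224, difference 1.
(x_2, y_2) = (35·35 + 306·2·2, 35·2 + 2·35) = (2449, 140)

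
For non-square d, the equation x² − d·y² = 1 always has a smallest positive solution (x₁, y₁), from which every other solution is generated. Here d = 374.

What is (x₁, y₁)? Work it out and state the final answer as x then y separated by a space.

√374 = [19; 2,1,18,1,2,38, …], period ℓ=6 (even) → k=5
k=0  a_k=19  p_k/q_k = 19/1
k=1  a_k=2  p_k/q_k = 39/2
k=2  a_k=1  p_k/q_k = 58/3
k=3  a_k=18  p_k/q_k = 1083/56
k=4  a_k=1  p_k/q_k = 1141/59
k=5  a_k=2  p_k/q_k = 3365/174
fundamental: x₁=3365, y₁=174  (since 11323225 − 374·30276 = 1)

3365 174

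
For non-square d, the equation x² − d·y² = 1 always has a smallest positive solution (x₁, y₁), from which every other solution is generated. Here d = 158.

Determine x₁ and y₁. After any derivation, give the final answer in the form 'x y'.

√158 = [12; 1,1,3,12,3,1,1,24, …], period ℓ=8 (even) → k=7
step 0: (12, 1)  from 12·(1,0) + (0,1)
step 1: (13, 1)  from 1·(12,1) + (1,0)
step 2: (25, 2)  from 1·(13,1) + (12,1)
step 3: (88, 7)  from 3·(25,2) + (13,1)
…
step 6: (4412, 351)  from 1·(3331,265) + (1081,86)
step 7: (7743, 616)  from 1·(4412,351) + (3331,265)
(x₁, y₁) = (7743, 616);  7743² − 158·616² = 1 ✓

7743 616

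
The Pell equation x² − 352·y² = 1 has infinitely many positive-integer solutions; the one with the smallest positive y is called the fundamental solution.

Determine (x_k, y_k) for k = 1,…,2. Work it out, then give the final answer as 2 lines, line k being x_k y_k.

[18; 1,3,5,9,5,3,1,36] for √352; ℓ=8 ⇒ convergent index 7
step 0: (18, 1)  from 18·(1,0) + (0,1)
step 1: (19, 1)  from 1·(18,1) + (1,0)
…
step 3: (394, 21)  from 5·(75,4) + (19,1)
step 4: (3621, 193)  from 9·(394,21) + (75,4)
step 5: (18499, 986)  from 5·(3621,193) + (394,21)
step 6: (59118, 3151)  from 3·(18499,986) + (3621,193)
step 7: (77617, 4137)  from 1·(59118,3151) + (18499,986)
fundamental: x₁=77617, y₁=4137  (since 6024398689 − 352·17114769 = 1)
(x_2, y_2) = (77617·77617 + 352·4137·4137, 77617·4137 + 4137·77617) = (12048797377, 642203058)

77617 4137
12048797377 642203058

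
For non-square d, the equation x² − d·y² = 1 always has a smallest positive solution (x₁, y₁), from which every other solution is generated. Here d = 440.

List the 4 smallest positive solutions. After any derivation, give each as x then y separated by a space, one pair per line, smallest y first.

√440 → a₀=20, period (1,40); ℓ=2 even so k=1
a_0=20:  p_0=20·1+0=20,  q_0=20·0+1=1
a_1=1:  p_1=1·20+1=21,  q_1=1·1+0=1
→ (21, 1).  Check: 21²=441, 440·1²=440, difference 1.
(21+1√440)^2 = 881 + 42√440
(21+1√440)^3 = 36981 + 1763√440
(21+1√440)^4 = 1552321 + 74004√440

21 1
881 42
36981 1763
1552321 74004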